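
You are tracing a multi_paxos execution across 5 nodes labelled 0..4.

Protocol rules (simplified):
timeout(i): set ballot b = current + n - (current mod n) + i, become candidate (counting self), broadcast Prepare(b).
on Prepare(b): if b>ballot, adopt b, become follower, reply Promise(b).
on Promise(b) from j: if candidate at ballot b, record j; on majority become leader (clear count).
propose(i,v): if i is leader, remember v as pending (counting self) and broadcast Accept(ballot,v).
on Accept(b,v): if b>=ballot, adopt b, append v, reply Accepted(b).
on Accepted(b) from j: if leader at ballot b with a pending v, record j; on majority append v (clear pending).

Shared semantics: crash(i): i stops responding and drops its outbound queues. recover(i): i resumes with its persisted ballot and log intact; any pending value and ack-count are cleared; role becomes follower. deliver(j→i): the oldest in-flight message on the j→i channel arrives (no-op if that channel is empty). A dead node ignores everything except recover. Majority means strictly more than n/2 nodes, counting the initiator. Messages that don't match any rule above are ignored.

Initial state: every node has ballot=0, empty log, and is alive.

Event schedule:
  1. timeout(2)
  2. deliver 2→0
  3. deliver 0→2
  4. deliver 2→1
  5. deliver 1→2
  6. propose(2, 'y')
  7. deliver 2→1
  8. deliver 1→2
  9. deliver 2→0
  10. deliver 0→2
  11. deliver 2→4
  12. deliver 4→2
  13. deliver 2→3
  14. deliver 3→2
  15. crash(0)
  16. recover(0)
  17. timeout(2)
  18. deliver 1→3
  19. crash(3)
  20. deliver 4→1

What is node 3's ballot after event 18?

7

step 1 timeout(2): 2={cand,b=7,log=-}
step 2 deliver 2→0: 0={foll,b=7,log=-}
step 3 deliver 0→2: —
step 4 deliver 2→1: 1={foll,b=7,log=-}
step 5 deliver 1→2: 2={lead,b=7,log=-}
step 6 propose(2,'y'): —
step 7 deliver 2→1: 1={foll,b=7,log=y}
step 8 deliver 1→2: —
step 9 deliver 2→0: 0={foll,b=7,log=y}
step 10 deliver 0→2: 2={lead,b=7,log=y}
step 11 deliver 2→4: 4={foll,b=7,log=-}
step 12 deliver 4→2: —
step 13 deliver 2→3: 3={foll,b=7,log=-}
step 14 deliver 3→2: —
step 15 crash(0): 0={✗foll,b=7,log=y}
step 16 recover(0): 0={foll,b=7,log=y}
step 17 timeout(2): 2={cand,b=12,log=y}
step 18 deliver 1→3: —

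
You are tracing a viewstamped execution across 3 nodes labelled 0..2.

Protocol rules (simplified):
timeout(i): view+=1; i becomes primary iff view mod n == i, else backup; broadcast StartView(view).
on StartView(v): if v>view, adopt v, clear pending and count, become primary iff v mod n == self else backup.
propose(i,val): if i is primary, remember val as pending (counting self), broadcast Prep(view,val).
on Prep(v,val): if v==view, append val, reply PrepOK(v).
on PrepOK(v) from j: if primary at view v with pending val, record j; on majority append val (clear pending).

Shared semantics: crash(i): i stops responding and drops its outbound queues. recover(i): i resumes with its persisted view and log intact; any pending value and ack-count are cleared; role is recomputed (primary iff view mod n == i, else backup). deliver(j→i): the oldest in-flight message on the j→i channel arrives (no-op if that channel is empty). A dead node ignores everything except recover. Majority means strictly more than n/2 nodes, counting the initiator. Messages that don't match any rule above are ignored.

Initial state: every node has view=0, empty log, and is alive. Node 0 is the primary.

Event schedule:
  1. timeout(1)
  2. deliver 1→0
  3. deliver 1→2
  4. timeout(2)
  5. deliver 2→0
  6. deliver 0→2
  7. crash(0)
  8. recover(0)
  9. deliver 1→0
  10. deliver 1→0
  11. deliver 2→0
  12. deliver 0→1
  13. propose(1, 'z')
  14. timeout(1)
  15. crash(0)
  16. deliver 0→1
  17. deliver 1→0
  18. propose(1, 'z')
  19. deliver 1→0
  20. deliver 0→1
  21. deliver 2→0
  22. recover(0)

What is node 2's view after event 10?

after 1 — timeout(1): n1:prim/v1/[-]
after 2 — deliver 1→0: n0:back/v1/[-]
after 3 — deliver 1→2: n2:back/v1/[-]
after 4 — timeout(2): n2:prim/v2/[-]
after 5 — deliver 2→0: n0:back/v2/[-]
after 6 — deliver 0→2: ·
after 7 — crash(0): n0:✗back/v2/[-]
after 8 — recover(0): n0:back/v2/[-]
after 9 — deliver 1→0: ·
after 10 — deliver 1→0: ·

2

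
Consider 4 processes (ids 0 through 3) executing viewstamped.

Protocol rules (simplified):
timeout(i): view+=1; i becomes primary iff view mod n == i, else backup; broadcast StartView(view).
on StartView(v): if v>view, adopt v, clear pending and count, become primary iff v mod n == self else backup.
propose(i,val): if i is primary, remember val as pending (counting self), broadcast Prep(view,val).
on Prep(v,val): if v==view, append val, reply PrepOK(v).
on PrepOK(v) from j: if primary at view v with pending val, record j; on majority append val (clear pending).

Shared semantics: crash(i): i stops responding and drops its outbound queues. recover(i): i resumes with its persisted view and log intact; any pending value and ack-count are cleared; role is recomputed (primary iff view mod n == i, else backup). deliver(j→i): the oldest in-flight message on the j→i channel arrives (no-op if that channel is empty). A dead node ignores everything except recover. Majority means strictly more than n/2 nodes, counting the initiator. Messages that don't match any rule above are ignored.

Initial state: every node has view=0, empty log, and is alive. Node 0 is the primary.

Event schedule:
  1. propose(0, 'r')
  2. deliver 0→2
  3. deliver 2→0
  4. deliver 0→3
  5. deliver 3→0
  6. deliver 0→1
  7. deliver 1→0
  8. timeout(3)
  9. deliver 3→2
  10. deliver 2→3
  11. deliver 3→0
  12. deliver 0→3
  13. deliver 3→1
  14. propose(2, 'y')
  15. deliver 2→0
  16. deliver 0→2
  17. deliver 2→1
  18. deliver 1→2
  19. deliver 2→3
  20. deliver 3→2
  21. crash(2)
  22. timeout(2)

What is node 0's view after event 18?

1. propose(0,'r'):  nop
2. deliver 0→2:  <2:back v0 r>
3. deliver 2→0:  nop
4. deliver 0→3:  <3:back v0 r>
5. deliver 3→0:  <0:prim v0 r>
6. deliver 0→1:  <1:back v0 r>
7. deliver 1→0:  nop
8. timeout(3):  <3:back v1 r>
9. deliver 3→2:  <2:back v1 r>
10. deliver 2→3:  nop
11. deliver 3→0:  <0:back v1 r>
12. deliver 0→3:  nop
13. deliver 3→1:  <1:prim v1 r>
14. propose(2,'y'):  nop
15. deliver 2→0:  nop
16. deliver 0→2:  nop
17. deliver 2→1:  nop
18. deliver 1→2:  nop

1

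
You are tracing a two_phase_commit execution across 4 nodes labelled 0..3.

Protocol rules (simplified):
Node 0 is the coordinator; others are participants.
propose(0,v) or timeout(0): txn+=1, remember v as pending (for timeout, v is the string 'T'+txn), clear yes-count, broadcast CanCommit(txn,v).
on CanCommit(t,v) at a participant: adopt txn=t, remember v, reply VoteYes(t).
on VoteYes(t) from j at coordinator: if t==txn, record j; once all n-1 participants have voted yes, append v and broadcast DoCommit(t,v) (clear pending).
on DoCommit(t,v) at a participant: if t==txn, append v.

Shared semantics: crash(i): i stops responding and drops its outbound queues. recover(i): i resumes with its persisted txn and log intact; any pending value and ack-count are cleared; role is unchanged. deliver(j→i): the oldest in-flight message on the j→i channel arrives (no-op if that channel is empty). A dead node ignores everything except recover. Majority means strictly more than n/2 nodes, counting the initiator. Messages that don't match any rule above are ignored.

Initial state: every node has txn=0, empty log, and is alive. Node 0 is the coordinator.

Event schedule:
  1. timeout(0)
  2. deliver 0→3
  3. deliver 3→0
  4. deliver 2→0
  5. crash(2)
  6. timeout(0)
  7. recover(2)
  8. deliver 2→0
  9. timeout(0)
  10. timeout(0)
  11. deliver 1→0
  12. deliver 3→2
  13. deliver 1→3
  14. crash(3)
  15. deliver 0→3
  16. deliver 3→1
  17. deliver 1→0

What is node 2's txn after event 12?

0

[1] timeout(0) → N0(coor t1 [-])
[2] deliver 0→3 → N3(part t1 [-])
[3] deliver 3→0 → ∅
[4] deliver 2→0 → ∅
[5] crash(2) → N2(✗part t0 [-])
[6] timeout(0) → N0(coor t2 [-])
[7] recover(2) → N2(part t0 [-])
[8] deliver 2→0 → ∅
[9] timeout(0) → N0(coor t3 [-])
[10] timeout(0) → N0(coor t4 [-])
[11] deliver 1→0 → ∅
[12] deliver 3→2 → ∅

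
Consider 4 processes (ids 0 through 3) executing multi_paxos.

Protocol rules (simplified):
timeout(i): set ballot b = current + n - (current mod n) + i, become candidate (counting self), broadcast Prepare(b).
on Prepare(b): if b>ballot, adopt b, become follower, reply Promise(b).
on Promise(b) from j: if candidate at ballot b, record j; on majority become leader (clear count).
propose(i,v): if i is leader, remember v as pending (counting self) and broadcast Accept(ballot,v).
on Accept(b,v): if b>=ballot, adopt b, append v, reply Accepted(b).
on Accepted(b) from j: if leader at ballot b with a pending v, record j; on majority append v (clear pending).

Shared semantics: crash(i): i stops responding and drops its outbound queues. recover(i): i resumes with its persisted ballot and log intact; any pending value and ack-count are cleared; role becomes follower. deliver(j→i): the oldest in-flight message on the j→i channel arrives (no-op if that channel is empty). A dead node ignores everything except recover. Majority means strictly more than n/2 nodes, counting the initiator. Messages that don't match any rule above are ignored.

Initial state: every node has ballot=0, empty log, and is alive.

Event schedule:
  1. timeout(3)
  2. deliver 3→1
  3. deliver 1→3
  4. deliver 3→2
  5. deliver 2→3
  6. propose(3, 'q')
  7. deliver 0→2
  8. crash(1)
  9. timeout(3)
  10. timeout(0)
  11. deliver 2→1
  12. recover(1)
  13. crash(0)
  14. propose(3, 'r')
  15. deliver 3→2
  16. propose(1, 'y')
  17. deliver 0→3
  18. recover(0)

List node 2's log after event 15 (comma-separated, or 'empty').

e1 timeout(3): 3[cand,b=7,-]
e2 deliver 3→1: 1[foll,b=7,-]
e3 deliver 1→3: ·
e4 deliver 3→2: 2[foll,b=7,-]
e5 deliver 2→3: 3[lead,b=7,-]
e6 propose(3,'q'): ·
e7 deliver 0→2: ·
e8 crash(1): 1[✗foll,b=7,-]
e9 timeout(3): 3[cand,b=11,-]
e10 timeout(0): 0[cand,b=4,-]
e11 deliver 2→1: ·
e12 recover(1): 1[foll,b=7,-]
e13 crash(0): 0[✗cand,b=4,-]
e14 propose(3,'r'): ·
e15 deliver 3→2: 2[foll,b=7,q]

q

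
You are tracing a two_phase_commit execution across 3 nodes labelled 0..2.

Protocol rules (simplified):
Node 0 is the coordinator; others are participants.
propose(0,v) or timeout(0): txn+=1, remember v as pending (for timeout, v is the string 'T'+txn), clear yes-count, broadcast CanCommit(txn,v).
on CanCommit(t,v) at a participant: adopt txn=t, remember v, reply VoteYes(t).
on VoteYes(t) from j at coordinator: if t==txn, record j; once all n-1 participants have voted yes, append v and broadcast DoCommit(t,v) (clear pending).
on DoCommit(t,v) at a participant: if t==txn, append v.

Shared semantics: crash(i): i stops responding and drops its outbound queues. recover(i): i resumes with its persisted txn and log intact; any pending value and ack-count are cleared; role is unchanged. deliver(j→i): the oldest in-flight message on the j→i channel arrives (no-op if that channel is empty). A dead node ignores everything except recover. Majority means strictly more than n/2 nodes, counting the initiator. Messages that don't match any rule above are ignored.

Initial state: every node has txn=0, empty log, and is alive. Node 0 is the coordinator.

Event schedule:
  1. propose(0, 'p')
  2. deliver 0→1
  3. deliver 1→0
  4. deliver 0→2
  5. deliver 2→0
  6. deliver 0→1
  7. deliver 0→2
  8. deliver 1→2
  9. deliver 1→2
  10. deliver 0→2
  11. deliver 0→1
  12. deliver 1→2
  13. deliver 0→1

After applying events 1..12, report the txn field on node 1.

1

after 1 — propose(0,'p'): n0:coor/t1/[-]
after 2 — deliver 0→1: n1:part/t1/[-]
after 3 — deliver 1→0: ·
after 4 — deliver 0→2: n2:part/t1/[-]
after 5 — deliver 2→0: n0:coor/t1/[p]
after 6 — deliver 0→1: n1:part/t1/[p]
after 7 — deliver 0→2: n2:part/t1/[p]
after 8 — deliver 1→2: ·
after 9 — deliver 1→2: ·
after 10 — deliver 0→2: ·
after 11 — deliver 0→1: ·
after 12 — deliver 1→2: ·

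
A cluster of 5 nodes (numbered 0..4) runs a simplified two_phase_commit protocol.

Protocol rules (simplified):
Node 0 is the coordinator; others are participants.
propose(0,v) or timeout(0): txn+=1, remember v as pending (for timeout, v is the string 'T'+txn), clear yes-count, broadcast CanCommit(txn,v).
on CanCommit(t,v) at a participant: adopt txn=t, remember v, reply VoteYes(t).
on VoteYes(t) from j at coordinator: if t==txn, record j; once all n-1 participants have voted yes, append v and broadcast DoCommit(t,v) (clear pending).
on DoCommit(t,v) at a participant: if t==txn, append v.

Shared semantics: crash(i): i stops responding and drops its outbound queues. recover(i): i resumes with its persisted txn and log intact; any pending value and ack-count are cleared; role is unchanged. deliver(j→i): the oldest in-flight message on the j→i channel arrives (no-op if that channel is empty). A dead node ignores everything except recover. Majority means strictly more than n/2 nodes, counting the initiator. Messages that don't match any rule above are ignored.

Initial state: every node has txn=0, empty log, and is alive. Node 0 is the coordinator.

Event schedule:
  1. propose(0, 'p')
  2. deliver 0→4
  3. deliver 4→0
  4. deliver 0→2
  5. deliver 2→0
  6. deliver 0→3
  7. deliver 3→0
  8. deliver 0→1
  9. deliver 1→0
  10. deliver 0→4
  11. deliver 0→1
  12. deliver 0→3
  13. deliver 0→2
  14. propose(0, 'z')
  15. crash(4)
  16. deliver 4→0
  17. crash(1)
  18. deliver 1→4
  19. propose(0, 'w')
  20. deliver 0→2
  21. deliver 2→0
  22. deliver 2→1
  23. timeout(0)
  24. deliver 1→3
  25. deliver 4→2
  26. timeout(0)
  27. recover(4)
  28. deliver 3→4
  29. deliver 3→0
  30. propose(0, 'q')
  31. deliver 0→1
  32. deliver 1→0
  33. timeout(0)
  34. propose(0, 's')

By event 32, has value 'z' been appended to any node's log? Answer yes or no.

e1 propose(0,'p'): 0[coor,t=1,-]
e2 deliver 0→4: 4[part,t=1,-]
e3 deliver 4→0: ·
e4 deliver 0→2: 2[part,t=1,-]
e5 deliver 2→0: ·
e6 deliver 0→3: 3[part,t=1,-]
e7 deliver 3→0: ·
e8 deliver 0→1: 1[part,t=1,-]
e9 deliver 1→0: 0[coor,t=1,p]
e10 deliver 0→4: 4[part,t=1,p]
e11 deliver 0→1: 1[part,t=1,p]
e12 deliver 0→3: 3[part,t=1,p]
e13 deliver 0→2: 2[part,t=1,p]
e14 propose(0,'z'): 0[coor,t=2,p]
e15 crash(4): 4[✗part,t=1,p]
e16 deliver 4→0: ·
e17 crash(1): 1[✗part,t=1,p]
e18 deliver 1→4: ·
e19 propose(0,'w'): 0[coor,t=3,p]
e20 deliver 0→2: 2[part,t=2,p]
e21 deliver 2→0: ·
e22 deliver 2→1: ·
e23 timeout(0): 0[coor,t=4,p]
e24 deliver 1→3: ·
e25 deliver 4→2: ·
e26 timeout(0): 0[coor,t=5,p]
e27 recover(4): 4[part,t=1,p]
e28 deliver 3→4: ·
e29 deliver 3→0: ·
e30 propose(0,'q'): 0[coor,t=6,p]
e31 deliver 0→1: ·
e32 deliver 1→0: ·

no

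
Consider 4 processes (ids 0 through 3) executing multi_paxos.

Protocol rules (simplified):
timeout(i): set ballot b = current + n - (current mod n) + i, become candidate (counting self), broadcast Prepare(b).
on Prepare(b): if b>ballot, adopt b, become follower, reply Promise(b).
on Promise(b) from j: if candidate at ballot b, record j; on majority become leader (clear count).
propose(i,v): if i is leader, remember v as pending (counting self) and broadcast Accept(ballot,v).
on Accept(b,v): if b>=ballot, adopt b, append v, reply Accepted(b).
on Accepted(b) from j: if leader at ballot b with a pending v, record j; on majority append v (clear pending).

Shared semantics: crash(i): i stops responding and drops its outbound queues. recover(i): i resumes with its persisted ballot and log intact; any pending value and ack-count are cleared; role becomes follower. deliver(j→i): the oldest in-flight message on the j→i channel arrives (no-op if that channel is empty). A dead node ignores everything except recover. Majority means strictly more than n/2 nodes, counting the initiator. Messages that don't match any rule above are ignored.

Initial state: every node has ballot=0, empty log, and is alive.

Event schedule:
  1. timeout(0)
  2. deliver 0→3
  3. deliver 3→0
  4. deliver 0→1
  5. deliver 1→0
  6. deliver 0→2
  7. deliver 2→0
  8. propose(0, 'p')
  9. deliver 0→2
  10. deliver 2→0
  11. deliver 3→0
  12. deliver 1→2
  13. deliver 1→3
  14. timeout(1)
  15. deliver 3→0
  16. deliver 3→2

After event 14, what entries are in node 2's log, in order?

p

after 1 — timeout(0): n0:cand/b4/[-]
after 2 — deliver 0→3: n3:foll/b4/[-]
after 3 — deliver 3→0: ·
after 4 — deliver 0→1: n1:foll/b4/[-]
after 5 — deliver 1→0: n0:lead/b4/[-]
after 6 — deliver 0→2: n2:foll/b4/[-]
after 7 — deliver 2→0: ·
after 8 — propose(0,'p'): ·
after 9 — deliver 0→2: n2:foll/b4/[p]
after 10 — deliver 2→0: ·
after 11 — deliver 3→0: ·
after 12 — deliver 1→2: ·
after 13 — deliver 1→3: ·
after 14 — timeout(1): n1:cand/b9/[-]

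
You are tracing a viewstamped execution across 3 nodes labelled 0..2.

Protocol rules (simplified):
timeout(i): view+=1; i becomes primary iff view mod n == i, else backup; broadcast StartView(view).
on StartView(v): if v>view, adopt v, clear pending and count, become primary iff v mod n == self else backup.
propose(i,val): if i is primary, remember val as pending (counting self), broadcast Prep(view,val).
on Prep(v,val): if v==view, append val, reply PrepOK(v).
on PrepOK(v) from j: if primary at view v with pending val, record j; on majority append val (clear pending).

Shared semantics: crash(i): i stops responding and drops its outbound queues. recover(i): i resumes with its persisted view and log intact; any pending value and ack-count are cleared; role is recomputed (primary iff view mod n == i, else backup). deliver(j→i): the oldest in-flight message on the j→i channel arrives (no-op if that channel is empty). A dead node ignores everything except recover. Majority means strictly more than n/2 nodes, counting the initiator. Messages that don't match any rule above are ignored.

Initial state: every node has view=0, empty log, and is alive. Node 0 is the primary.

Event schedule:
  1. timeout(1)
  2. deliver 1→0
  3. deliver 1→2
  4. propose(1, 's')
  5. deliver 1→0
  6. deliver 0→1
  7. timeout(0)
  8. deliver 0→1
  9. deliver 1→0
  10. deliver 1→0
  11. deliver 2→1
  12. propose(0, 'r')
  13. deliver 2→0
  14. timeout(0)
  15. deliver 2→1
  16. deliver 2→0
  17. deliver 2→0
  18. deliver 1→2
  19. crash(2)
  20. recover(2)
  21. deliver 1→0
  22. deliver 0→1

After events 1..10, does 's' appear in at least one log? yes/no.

yes

step 1 timeout(1): 1={prim,v=1,log=-}
step 2 deliver 1→0: 0={back,v=1,log=-}
step 3 deliver 1→2: 2={back,v=1,log=-}
step 4 propose(1,'s'): —
step 5 deliver 1→0: 0={back,v=1,log=s}
step 6 deliver 0→1: 1={prim,v=1,log=s}
step 7 timeout(0): 0={back,v=2,log=s}
step 8 deliver 0→1: 1={back,v=2,log=s}
step 9 deliver 1→0: —
step 10 deliver 1→0: —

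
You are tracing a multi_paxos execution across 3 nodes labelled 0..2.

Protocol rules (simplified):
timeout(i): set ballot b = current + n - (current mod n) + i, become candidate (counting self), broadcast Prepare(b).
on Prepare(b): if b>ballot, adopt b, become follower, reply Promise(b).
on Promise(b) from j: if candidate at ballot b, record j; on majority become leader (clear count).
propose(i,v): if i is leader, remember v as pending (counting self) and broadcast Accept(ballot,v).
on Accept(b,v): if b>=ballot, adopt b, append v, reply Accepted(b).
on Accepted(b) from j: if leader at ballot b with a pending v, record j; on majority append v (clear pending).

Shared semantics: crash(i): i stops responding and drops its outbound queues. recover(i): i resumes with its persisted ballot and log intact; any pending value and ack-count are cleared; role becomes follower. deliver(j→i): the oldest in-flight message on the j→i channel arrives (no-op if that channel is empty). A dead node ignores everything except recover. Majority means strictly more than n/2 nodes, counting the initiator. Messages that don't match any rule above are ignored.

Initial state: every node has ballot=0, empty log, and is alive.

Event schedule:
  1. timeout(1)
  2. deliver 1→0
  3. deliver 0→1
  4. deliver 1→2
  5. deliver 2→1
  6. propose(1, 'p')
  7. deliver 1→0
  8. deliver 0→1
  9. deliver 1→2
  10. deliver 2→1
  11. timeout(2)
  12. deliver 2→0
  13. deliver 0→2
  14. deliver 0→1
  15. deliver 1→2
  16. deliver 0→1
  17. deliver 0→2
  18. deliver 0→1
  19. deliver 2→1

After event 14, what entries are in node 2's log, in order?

p

1. timeout(1):  <1:cand b4 ->
2. deliver 1→0:  <0:foll b4 ->
3. deliver 0→1:  <1:lead b4 ->
4. deliver 1→2:  <2:foll b4 ->
5. deliver 2→1:  nop
6. propose(1,'p'):  nop
7. deliver 1→0:  <0:foll b4 p>
8. deliver 0→1:  <1:lead b4 p>
9. deliver 1→2:  <2:foll b4 p>
10. deliver 2→1:  nop
11. timeout(2):  <2:cand b8 p>
12. deliver 2→0:  <0:foll b8 p>
13. deliver 0→2:  <2:lead b8 p>
14. deliver 0→1:  nop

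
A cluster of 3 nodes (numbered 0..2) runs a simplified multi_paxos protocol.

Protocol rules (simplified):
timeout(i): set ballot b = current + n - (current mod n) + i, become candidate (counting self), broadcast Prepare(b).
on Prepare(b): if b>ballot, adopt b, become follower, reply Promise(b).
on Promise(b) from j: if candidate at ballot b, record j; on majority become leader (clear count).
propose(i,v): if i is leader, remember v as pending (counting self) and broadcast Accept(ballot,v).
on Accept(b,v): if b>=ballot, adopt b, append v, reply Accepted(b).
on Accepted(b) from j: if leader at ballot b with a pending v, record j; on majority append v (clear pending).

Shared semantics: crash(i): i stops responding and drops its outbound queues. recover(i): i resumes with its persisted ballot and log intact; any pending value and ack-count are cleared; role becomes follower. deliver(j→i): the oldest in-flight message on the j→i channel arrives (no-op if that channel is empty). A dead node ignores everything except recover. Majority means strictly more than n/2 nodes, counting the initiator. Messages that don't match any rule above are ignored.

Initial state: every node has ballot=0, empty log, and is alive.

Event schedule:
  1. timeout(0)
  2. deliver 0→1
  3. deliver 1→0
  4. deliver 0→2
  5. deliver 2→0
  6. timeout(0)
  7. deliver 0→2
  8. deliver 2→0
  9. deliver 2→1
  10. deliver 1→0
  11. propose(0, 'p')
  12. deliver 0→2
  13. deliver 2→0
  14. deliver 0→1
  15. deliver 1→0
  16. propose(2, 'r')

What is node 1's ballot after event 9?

3

e1 timeout(0): 0[cand,b=3,-]
e2 deliver 0→1: 1[foll,b=3,-]
e3 deliver 1→0: 0[lead,b=3,-]
e4 deliver 0→2: 2[foll,b=3,-]
e5 deliver 2→0: ·
e6 timeout(0): 0[cand,b=6,-]
e7 deliver 0→2: 2[foll,b=6,-]
e8 deliver 2→0: 0[lead,b=6,-]
e9 deliver 2→1: ·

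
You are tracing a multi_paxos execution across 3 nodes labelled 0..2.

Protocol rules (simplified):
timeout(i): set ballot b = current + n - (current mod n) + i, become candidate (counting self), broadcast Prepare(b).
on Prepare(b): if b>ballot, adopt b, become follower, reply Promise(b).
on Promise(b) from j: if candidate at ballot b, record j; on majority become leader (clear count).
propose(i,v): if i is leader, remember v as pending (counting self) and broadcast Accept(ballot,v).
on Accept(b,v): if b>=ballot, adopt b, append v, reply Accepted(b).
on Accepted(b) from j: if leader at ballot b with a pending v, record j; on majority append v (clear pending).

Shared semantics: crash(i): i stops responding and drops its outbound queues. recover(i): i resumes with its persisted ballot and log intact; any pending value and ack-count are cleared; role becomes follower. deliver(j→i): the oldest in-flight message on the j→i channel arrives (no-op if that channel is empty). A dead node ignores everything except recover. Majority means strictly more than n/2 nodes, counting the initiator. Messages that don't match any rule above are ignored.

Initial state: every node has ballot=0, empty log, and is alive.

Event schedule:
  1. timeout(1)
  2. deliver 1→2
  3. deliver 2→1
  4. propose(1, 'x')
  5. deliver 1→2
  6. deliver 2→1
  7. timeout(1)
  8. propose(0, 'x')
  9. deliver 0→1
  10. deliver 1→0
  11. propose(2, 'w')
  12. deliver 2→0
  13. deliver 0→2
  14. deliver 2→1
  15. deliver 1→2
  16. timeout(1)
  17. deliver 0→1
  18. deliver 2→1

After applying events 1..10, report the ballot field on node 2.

4

after 1 — timeout(1): n1:cand/b4/[-]
after 2 — deliver 1→2: n2:foll/b4/[-]
after 3 — deliver 2→1: n1:lead/b4/[-]
after 4 — propose(1,'x'): ·
after 5 — deliver 1→2: n2:foll/b4/[x]
after 6 — deliver 2→1: n1:lead/b4/[x]
after 7 — timeout(1): n1:cand/b7/[x]
after 8 — propose(0,'x'): ·
after 9 — deliver 0→1: ·
after 10 — deliver 1→0: n0:foll/b4/[-]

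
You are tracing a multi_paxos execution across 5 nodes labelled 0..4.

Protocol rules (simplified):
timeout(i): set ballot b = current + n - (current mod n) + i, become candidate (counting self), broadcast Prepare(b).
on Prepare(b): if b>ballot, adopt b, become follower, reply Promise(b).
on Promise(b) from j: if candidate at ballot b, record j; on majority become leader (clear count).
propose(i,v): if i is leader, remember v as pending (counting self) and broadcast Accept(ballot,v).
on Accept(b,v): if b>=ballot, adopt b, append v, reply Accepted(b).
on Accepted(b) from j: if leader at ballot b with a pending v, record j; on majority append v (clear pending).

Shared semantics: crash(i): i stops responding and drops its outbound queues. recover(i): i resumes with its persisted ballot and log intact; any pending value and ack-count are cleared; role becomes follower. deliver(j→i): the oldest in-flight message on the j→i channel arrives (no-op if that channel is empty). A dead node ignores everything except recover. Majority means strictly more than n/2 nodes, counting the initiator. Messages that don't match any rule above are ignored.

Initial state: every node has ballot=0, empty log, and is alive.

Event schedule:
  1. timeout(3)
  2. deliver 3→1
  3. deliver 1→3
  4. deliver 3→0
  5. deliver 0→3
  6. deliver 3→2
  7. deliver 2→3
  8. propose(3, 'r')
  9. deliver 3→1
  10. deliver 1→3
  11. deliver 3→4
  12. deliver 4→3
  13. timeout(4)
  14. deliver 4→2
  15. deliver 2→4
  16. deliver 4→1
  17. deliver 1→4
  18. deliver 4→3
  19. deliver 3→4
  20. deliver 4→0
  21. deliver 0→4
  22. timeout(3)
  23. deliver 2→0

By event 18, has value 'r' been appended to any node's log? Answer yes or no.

yes

e1 timeout(3): 3[cand,b=8,-]
e2 deliver 3→1: 1[foll,b=8,-]
e3 deliver 1→3: ·
e4 deliver 3→0: 0[foll,b=8,-]
e5 deliver 0→3: 3[lead,b=8,-]
e6 deliver 3→2: 2[foll,b=8,-]
e7 deliver 2→3: ·
e8 propose(3,'r'): ·
e9 deliver 3→1: 1[foll,b=8,r]
e10 deliver 1→3: ·
e11 deliver 3→4: 4[foll,b=8,-]
e12 deliver 4→3: ·
e13 timeout(4): 4[cand,b=14,-]
e14 deliver 4→2: 2[foll,b=14,-]
e15 deliver 2→4: ·
e16 deliver 4→1: 1[foll,b=14,r]
e17 deliver 1→4: 4[lead,b=14,-]
e18 deliver 4→3: 3[foll,b=14,-]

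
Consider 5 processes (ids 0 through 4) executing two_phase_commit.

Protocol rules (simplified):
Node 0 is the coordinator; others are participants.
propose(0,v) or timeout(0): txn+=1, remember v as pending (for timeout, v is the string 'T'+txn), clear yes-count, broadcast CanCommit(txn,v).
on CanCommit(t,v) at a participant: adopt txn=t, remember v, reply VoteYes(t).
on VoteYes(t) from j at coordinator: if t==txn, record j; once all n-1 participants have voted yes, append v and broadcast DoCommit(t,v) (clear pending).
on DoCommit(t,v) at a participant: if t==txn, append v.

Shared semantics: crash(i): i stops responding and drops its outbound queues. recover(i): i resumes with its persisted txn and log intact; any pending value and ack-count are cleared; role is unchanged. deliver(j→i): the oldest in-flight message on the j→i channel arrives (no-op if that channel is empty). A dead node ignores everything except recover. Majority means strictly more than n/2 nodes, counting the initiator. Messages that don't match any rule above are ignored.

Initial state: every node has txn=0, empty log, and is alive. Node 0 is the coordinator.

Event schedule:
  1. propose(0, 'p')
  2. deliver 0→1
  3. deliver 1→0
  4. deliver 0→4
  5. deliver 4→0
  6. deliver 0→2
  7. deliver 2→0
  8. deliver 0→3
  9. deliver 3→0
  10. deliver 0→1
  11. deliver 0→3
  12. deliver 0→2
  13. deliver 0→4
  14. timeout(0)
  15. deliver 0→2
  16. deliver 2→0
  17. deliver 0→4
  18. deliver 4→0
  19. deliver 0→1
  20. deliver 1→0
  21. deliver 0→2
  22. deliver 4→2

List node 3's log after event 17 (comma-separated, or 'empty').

1. propose(0,'p'):  <0:coor t1 ->
2. deliver 0→1:  <1:part t1 ->
3. deliver 1→0:  nop
4. deliver 0→4:  <4:part t1 ->
5. deliver 4→0:  nop
6. deliver 0→2:  <2:part t1 ->
7. deliver 2→0:  nop
8. deliver 0→3:  <3:part t1 ->
9. deliver 3→0:  <0:coor t1 p>
10. deliver 0→1:  <1:part t1 p>
11. deliver 0→3:  <3:part t1 p>
12. deliver 0→2:  <2:part t1 p>
13. deliver 0→4:  <4:part t1 p>
14. timeout(0):  <0:coor t2 p>
15. deliver 0→2:  <2:part t2 p>
16. deliver 2→0:  nop
17. deliver 0→4:  <4:part t2 p>

p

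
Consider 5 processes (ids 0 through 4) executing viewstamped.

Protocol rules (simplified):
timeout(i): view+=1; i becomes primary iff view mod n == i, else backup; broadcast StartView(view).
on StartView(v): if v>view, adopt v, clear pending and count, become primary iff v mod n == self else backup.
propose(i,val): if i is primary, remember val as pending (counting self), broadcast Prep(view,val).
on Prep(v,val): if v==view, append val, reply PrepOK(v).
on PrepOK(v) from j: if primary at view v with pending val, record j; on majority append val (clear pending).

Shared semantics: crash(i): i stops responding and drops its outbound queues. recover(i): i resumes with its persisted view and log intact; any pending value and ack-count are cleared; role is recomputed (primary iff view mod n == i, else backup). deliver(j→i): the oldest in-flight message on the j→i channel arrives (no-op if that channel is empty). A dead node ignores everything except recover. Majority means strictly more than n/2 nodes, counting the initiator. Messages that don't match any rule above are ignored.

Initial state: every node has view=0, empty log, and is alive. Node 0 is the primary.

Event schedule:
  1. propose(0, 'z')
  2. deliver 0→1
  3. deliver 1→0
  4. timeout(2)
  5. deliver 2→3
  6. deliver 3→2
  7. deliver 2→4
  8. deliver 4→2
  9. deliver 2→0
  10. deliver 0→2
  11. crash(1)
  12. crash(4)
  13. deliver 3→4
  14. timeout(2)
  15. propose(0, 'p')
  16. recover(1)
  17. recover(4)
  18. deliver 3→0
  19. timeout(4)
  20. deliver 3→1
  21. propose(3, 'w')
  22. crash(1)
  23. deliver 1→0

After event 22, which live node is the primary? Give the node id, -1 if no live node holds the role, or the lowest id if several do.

2

step 1 propose(0,'z'): —
step 2 deliver 0→1: 1={back,v=0,log=z}
step 3 deliver 1→0: —
step 4 timeout(2): 2={back,v=1,log=-}
step 5 deliver 2→3: 3={back,v=1,log=-}
step 6 deliver 3→2: —
step 7 deliver 2→4: 4={back,v=1,log=-}
step 8 deliver 4→2: —
step 9 deliver 2→0: 0={back,v=1,log=-}
step 10 deliver 0→2: —
step 11 crash(1): 1={✗back,v=0,log=z}
step 12 crash(4): 4={✗back,v=1,log=-}
step 13 deliver 3→4: —
step 14 timeout(2): 2={prim,v=2,log=-}
step 15 propose(0,'p'): —
step 16 recover(1): 1={back,v=0,log=z}
step 17 recover(4): 4={back,v=1,log=-}
step 18 deliver 3→0: —
step 19 timeout(4): 4={back,v=2,log=-}
step 20 deliver 3→1: —
step 21 propose(3,'w'): —
step 22 crash(1): 1={✗back,v=0,log=z}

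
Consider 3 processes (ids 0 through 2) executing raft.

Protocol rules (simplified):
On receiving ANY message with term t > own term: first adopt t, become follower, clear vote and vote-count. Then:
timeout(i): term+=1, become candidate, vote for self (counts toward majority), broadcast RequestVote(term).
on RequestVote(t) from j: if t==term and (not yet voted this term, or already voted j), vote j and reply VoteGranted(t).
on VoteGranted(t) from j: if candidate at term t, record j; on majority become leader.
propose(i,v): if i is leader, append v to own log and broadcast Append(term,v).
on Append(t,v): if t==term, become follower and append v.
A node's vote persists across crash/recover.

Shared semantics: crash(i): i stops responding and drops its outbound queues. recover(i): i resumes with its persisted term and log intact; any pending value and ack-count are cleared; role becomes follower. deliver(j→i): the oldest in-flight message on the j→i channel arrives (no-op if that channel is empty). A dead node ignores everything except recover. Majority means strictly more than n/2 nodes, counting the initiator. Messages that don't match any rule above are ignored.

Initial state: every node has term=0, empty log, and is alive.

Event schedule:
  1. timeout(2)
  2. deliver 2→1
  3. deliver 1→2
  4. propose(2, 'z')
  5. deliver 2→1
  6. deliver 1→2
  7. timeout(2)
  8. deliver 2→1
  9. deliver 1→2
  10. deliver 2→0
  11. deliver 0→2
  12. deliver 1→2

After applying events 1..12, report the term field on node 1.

2

step 1 timeout(2): 2={cand,t=1,log=-}
step 2 deliver 2→1: 1={foll,t=1,log=-}
step 3 deliver 1→2: 2={lead,t=1,log=-}
step 4 propose(2,'z'): 2={lead,t=1,log=z}
step 5 deliver 2→1: 1={foll,t=1,log=z}
step 6 deliver 1→2: —
step 7 timeout(2): 2={cand,t=2,log=z}
step 8 deliver 2→1: 1={foll,t=2,log=z}
step 9 deliver 1→2: 2={lead,t=2,log=z}
step 10 deliver 2→0: 0={foll,t=1,log=-}
step 11 deliver 0→2: —
step 12 deliver 1→2: —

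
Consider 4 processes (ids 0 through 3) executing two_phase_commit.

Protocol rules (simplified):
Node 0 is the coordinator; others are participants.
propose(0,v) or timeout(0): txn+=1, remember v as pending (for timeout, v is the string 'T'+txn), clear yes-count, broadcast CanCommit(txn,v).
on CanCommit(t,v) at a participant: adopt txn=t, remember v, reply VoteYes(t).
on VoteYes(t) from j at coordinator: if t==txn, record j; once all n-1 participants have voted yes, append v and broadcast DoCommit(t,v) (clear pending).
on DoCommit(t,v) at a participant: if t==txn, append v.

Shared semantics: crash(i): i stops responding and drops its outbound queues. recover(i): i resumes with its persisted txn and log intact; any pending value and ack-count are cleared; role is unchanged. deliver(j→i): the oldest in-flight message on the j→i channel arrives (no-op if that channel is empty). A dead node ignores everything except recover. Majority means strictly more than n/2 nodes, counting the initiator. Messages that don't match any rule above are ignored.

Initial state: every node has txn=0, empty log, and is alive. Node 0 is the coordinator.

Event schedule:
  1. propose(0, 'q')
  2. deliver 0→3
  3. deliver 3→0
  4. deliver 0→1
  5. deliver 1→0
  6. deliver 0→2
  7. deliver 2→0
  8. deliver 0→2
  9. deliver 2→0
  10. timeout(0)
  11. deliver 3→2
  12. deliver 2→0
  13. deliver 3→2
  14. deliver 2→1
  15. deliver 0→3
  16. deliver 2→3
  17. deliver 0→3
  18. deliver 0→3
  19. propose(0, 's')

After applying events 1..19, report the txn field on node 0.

[1] propose(0,'q') → N0(coor t1 [-])
[2] deliver 0→3 → N3(part t1 [-])
[3] deliver 3→0 → ∅
[4] deliver 0→1 → N1(part t1 [-])
[5] deliver 1→0 → ∅
[6] deliver 0→2 → N2(part t1 [-])
[7] deliver 2→0 → N0(coor t1 [q])
[8] deliver 0→2 → N2(part t1 [q])
[9] deliver 2→0 → ∅
[10] timeout(0) → N0(coor t2 [q])
[11] deliver 3→2 → ∅
[12] deliver 2→0 → ∅
[13] deliver 3→2 → ∅
[14] deliver 2→1 → ∅
[15] deliver 0→3 → N3(part t1 [q])
[16] deliver 2→3 → ∅
[17] deliver 0→3 → N3(part t2 [q])
[18] deliver 0→3 → ∅
[19] propose(0,'s') → N0(coor t3 [q])

3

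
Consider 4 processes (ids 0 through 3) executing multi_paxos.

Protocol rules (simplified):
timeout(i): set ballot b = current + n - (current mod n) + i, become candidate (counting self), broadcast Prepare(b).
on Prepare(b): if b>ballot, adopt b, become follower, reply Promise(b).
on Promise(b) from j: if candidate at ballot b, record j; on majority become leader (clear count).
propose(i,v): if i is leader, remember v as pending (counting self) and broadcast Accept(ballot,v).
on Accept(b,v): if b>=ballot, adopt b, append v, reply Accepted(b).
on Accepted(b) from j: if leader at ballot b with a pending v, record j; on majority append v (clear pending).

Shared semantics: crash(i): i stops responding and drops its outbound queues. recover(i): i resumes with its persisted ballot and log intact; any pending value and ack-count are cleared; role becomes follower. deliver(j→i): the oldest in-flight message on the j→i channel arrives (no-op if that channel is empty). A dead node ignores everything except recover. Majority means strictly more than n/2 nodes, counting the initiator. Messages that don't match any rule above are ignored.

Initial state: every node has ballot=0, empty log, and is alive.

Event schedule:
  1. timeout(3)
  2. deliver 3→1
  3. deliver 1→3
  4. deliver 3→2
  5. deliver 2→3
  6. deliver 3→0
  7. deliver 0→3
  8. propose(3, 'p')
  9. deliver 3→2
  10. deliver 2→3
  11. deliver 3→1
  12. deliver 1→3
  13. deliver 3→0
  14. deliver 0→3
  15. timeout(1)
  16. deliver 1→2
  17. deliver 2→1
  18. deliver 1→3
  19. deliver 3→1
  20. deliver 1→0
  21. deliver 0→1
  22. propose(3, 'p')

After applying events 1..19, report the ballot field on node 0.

1. timeout(3):  <3:cand b7 ->
2. deliver 3→1:  <1:foll b7 ->
3. deliver 1→3:  nop
4. deliver 3→2:  <2:foll b7 ->
5. deliver 2→3:  <3:lead b7 ->
6. deliver 3→0:  <0:foll b7 ->
7. deliver 0→3:  nop
8. propose(3,'p'):  nop
9. deliver 3→2:  <2:foll b7 p>
10. deliver 2→3:  nop
11. deliver 3→1:  <1:foll b7 p>
12. deliver 1→3:  <3:lead b7 p>
13. deliver 3→0:  <0:foll b7 p>
14. deliver 0→3:  nop
15. timeout(1):  <1:cand b9 p>
16. deliver 1→2:  <2:foll b9 p>
17. deliver 2→1:  nop
18. deliver 1→3:  <3:foll b9 p>
19. deliver 3→1:  <1:lead b9 p>

7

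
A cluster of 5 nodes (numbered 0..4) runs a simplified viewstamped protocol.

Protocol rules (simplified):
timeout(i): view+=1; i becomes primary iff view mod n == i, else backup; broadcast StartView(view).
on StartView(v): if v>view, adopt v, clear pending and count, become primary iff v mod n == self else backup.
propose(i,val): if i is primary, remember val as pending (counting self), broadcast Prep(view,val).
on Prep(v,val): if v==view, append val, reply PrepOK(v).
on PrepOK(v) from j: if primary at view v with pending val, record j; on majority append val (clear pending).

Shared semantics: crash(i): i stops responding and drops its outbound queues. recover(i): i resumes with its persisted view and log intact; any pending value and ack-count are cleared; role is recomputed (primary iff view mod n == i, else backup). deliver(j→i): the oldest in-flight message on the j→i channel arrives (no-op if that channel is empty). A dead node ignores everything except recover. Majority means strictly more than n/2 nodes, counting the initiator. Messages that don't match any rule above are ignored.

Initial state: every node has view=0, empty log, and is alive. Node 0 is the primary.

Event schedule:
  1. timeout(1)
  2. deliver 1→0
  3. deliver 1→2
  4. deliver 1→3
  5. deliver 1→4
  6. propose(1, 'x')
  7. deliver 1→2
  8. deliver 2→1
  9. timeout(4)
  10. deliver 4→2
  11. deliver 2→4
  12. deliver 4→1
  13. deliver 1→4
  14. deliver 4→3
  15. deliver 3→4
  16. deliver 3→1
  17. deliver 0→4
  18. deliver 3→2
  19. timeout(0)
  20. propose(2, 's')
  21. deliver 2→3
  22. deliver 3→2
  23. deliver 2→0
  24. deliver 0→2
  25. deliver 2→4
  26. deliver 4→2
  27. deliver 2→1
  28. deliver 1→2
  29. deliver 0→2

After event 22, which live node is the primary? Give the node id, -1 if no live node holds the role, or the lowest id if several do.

[1] timeout(1) → N1(prim v1 [-])
[2] deliver 1→0 → N0(back v1 [-])
[3] deliver 1→2 → N2(back v1 [-])
[4] deliver 1→3 → N3(back v1 [-])
[5] deliver 1→4 → N4(back v1 [-])
[6] propose(1,'x') → ∅
[7] deliver 1→2 → N2(back v1 [x])
[8] deliver 2→1 → ∅
[9] timeout(4) → N4(back v2 [-])
[10] deliver 4→2 → N2(prim v2 [x])
[11] deliver 2→4 → ∅
[12] deliver 4→1 → N1(back v2 [-])
[13] deliver 1→4 → ∅
[14] deliver 4→3 → N3(back v2 [-])
[15] deliver 3→4 → ∅
[16] deliver 3→1 → ∅
[17] deliver 0→4 → ∅
[18] deliver 3→2 → ∅
[19] timeout(0) → N0(back v2 [-])
[20] propose(2,'s') → ∅
[21] deliver 2→3 → N3(back v2 [s])
[22] deliver 3→2 → ∅

2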